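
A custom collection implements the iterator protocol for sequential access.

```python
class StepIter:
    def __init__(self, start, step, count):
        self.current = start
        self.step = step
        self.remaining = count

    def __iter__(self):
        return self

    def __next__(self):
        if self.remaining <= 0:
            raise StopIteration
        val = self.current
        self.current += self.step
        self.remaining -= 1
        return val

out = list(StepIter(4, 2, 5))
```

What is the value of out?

Step 1: StepIter starts at 4, increments by 2, for 5 steps:
  Yield 4, then current += 2
  Yield 6, then current += 2
  Yield 8, then current += 2
  Yield 10, then current += 2
  Yield 12, then current += 2
Therefore out = [4, 6, 8, 10, 12].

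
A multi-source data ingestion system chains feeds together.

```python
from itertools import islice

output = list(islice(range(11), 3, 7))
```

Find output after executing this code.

Step 1: islice(range(11), 3, 7) takes elements at indices [3, 7).
Step 2: Elements: [3, 4, 5, 6].
Therefore output = [3, 4, 5, 6].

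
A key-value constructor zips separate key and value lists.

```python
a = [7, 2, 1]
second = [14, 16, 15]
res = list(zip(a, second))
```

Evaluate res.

Step 1: zip pairs elements at same index:
  Index 0: (7, 14)
  Index 1: (2, 16)
  Index 2: (1, 15)
Therefore res = [(7, 14), (2, 16), (1, 15)].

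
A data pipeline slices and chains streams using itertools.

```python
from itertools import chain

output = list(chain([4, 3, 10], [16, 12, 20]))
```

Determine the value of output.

Step 1: chain() concatenates iterables: [4, 3, 10] + [16, 12, 20].
Therefore output = [4, 3, 10, 16, 12, 20].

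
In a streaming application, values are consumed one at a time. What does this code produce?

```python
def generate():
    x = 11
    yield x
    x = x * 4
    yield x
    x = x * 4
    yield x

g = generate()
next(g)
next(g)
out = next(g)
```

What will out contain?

Step 1: Trace through generator execution:
  Yield 1: x starts at 11, yield 11
  Yield 2: x = 11 * 4 = 44, yield 44
  Yield 3: x = 44 * 4 = 176, yield 176
Step 2: First next() gets 11, second next() gets the second value, third next() yields 176.
Therefore out = 176.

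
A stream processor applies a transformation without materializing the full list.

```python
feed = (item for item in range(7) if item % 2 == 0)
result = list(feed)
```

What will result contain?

Step 1: Filter range(7) keeping only even values:
  item=0: even, included
  item=1: odd, excluded
  item=2: even, included
  item=3: odd, excluded
  item=4: even, included
  item=5: odd, excluded
  item=6: even, included
Therefore result = [0, 2, 4, 6].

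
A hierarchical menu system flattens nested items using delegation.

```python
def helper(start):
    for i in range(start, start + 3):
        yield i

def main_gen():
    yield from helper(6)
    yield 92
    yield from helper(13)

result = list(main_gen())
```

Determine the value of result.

Step 1: main_gen() delegates to helper(6):
  yield 6
  yield 7
  yield 8
Step 2: yield 92
Step 3: Delegates to helper(13):
  yield 13
  yield 14
  yield 15
Therefore result = [6, 7, 8, 92, 13, 14, 15].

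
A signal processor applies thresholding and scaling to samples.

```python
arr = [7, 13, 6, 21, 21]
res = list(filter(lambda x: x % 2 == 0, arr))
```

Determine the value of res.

Step 1: Filter elements divisible by 2:
  7 % 2 = 1: removed
  13 % 2 = 1: removed
  6 % 2 = 0: kept
  21 % 2 = 1: removed
  21 % 2 = 1: removed
Therefore res = [6].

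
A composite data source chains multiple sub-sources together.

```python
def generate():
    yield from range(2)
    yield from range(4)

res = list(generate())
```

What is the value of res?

Step 1: Trace yields in order:
  yield 0
  yield 1
  yield 0
  yield 1
  yield 2
  yield 3
Therefore res = [0, 1, 0, 1, 2, 3].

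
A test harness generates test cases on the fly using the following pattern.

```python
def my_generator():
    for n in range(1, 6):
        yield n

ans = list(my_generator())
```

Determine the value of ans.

Step 1: The generator yields each value from range(1, 6).
Step 2: list() consumes all yields: [1, 2, 3, 4, 5].
Therefore ans = [1, 2, 3, 4, 5].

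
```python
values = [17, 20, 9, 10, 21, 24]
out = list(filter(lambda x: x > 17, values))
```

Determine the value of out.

Step 1: Filter elements > 17:
  17: removed
  20: kept
  9: removed
  10: removed
  21: kept
  24: kept
Therefore out = [20, 21, 24].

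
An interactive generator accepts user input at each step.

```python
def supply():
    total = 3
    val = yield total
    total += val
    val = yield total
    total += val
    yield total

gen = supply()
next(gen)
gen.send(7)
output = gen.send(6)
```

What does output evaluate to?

Step 1: next() -> yield total=3.
Step 2: send(7) -> val=7, total = 3+7 = 10, yield 10.
Step 3: send(6) -> val=6, total = 10+6 = 16, yield 16.
Therefore output = 16.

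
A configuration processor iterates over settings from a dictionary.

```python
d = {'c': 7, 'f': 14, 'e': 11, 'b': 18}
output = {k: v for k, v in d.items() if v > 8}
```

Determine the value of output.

Step 1: Filter items where value > 8:
  'c': 7 <= 8: removed
  'f': 14 > 8: kept
  'e': 11 > 8: kept
  'b': 18 > 8: kept
Therefore output = {'f': 14, 'e': 11, 'b': 18}.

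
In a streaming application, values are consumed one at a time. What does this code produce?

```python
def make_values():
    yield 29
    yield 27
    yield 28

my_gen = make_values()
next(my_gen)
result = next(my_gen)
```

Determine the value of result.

Step 1: make_values() creates a generator.
Step 2: next(my_gen) yields 29 (consumed and discarded).
Step 3: next(my_gen) yields 27, assigned to result.
Therefore result = 27.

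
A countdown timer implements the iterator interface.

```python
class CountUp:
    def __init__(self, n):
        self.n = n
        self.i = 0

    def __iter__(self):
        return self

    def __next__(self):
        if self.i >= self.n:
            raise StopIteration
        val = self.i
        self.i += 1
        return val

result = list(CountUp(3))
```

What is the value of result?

Step 1: CountUp(3) creates an iterator counting 0 to 2.
Step 2: list() consumes all values: [0, 1, 2].
Therefore result = [0, 1, 2].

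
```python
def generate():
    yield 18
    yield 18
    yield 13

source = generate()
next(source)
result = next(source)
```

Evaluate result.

Step 1: generate() creates a generator.
Step 2: next(source) yields 18 (consumed and discarded).
Step 3: next(source) yields 18, assigned to result.
Therefore result = 18.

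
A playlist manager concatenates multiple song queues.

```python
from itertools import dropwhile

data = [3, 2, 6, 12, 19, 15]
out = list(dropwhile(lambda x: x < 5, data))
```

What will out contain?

Step 1: dropwhile drops elements while < 5:
  3 < 5: dropped
  2 < 5: dropped
  6: kept (dropping stopped)
Step 2: Remaining elements kept regardless of condition.
Therefore out = [6, 12, 19, 15].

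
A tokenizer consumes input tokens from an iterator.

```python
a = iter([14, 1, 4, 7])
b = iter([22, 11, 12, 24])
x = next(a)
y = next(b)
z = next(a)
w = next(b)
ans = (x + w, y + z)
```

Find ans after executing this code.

Step 1: a iterates [14, 1, 4, 7], b iterates [22, 11, 12, 24].
Step 2: x = next(a) = 14, y = next(b) = 22.
Step 3: z = next(a) = 1, w = next(b) = 11.
Step 4: ans = (14 + 11, 22 + 1) = (25, 23).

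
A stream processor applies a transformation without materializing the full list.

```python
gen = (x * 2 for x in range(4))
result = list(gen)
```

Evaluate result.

Step 1: For each x in range(4), compute x*2:
  x=0: 0*2 = 0
  x=1: 1*2 = 2
  x=2: 2*2 = 4
  x=3: 3*2 = 6
Therefore result = [0, 2, 4, 6].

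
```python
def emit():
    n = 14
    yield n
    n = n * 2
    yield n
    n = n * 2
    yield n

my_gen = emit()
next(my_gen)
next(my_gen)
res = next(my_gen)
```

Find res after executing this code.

Step 1: Trace through generator execution:
  Yield 1: n starts at 14, yield 14
  Yield 2: n = 14 * 2 = 28, yield 28
  Yield 3: n = 28 * 2 = 56, yield 56
Step 2: First next() gets 14, second next() gets the second value, third next() yields 56.
Therefore res = 56.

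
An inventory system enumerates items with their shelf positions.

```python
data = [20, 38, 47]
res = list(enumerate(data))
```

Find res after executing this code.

Step 1: enumerate pairs each element with its index:
  (0, 20)
  (1, 38)
  (2, 47)
Therefore res = [(0, 20), (1, 38), (2, 47)].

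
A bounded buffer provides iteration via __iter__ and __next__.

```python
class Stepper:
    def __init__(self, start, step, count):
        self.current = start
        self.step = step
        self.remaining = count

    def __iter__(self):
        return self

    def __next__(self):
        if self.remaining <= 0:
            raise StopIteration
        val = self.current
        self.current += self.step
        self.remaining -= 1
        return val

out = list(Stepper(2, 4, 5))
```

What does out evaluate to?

Step 1: Stepper starts at 2, increments by 4, for 5 steps:
  Yield 2, then current += 4
  Yield 6, then current += 4
  Yield 10, then current += 4
  Yield 14, then current += 4
  Yield 18, then current += 4
Therefore out = [2, 6, 10, 14, 18].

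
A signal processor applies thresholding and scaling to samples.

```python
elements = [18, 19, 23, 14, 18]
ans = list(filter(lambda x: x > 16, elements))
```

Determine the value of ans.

Step 1: Filter elements > 16:
  18: kept
  19: kept
  23: kept
  14: removed
  18: kept
Therefore ans = [18, 19, 23, 18].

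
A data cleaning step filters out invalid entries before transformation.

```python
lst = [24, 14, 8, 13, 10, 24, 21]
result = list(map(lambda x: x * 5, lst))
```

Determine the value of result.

Step 1: Apply lambda x: x * 5 to each element:
  24 -> 120
  14 -> 70
  8 -> 40
  13 -> 65
  10 -> 50
  24 -> 120
  21 -> 105
Therefore result = [120, 70, 40, 65, 50, 120, 105].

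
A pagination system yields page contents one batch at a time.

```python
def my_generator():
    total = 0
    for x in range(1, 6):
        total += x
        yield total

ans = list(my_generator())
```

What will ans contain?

Step 1: Generator accumulates running sum:
  x=1: total = 1, yield 1
  x=2: total = 3, yield 3
  x=3: total = 6, yield 6
  x=4: total = 10, yield 10
  x=5: total = 15, yield 15
Therefore ans = [1, 3, 6, 10, 15].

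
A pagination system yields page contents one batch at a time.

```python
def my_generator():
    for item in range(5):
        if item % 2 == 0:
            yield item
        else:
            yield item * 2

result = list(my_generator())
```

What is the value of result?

Step 1: For each item in range(5), yield item if even, else item*2:
  item=0 (even): yield 0
  item=1 (odd): yield 1*2 = 2
  item=2 (even): yield 2
  item=3 (odd): yield 3*2 = 6
  item=4 (even): yield 4
Therefore result = [0, 2, 2, 6, 4].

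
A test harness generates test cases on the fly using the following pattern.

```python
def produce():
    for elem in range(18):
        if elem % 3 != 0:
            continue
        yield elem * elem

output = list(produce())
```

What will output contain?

Step 1: Only yield elem**2 when elem is divisible by 3:
  elem=0: 0 % 3 == 0, yield 0**2 = 0
  elem=3: 3 % 3 == 0, yield 3**2 = 9
  elem=6: 6 % 3 == 0, yield 6**2 = 36
  elem=9: 9 % 3 == 0, yield 9**2 = 81
  elem=12: 12 % 3 == 0, yield 12**2 = 144
  elem=15: 15 % 3 == 0, yield 15**2 = 225
Therefore output = [0, 9, 36, 81, 144, 225].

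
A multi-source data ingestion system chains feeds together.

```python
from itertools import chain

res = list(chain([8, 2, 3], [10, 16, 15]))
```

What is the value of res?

Step 1: chain() concatenates iterables: [8, 2, 3] + [10, 16, 15].
Therefore res = [8, 2, 3, 10, 16, 15].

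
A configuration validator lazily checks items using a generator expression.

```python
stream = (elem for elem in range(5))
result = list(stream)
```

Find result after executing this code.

Step 1: Generator expression iterates range(5): [0, 1, 2, 3, 4].
Step 2: list() collects all values.
Therefore result = [0, 1, 2, 3, 4].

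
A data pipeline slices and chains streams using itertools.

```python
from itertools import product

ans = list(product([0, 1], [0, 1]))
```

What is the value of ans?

Step 1: product([0, 1], [0, 1]) gives all pairs:
  (0, 0)
  (0, 1)
  (1, 0)
  (1, 1)
Therefore ans = [(0, 0), (0, 1), (1, 0), (1, 1)].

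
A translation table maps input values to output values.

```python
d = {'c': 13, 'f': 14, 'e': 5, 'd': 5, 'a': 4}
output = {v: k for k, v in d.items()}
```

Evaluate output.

Step 1: Invert dict (swap keys and values):
  'c': 13 -> 13: 'c'
  'f': 14 -> 14: 'f'
  'e': 5 -> 5: 'e'
  'd': 5 -> 5: 'd'
  'a': 4 -> 4: 'a'
Therefore output = {13: 'c', 14: 'f', 5: 'd', 4: 'a'}.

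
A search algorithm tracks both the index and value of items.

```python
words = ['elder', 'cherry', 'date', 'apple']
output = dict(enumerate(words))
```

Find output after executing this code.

Step 1: enumerate pairs indices with words:
  0 -> 'elder'
  1 -> 'cherry'
  2 -> 'date'
  3 -> 'apple'
Therefore output = {0: 'elder', 1: 'cherry', 2: 'date', 3: 'apple'}.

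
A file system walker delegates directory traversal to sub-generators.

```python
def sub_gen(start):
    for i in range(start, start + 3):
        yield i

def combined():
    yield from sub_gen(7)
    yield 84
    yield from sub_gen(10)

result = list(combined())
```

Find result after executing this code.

Step 1: combined() delegates to sub_gen(7):
  yield 7
  yield 8
  yield 9
Step 2: yield 84
Step 3: Delegates to sub_gen(10):
  yield 10
  yield 11
  yield 12
Therefore result = [7, 8, 9, 84, 10, 11, 12].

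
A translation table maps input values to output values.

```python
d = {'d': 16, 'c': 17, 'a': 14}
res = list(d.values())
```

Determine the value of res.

Step 1: d.values() returns the dictionary values in insertion order.
Therefore res = [16, 17, 14].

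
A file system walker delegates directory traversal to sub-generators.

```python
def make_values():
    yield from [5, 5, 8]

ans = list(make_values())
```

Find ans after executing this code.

Step 1: yield from delegates to the iterable, yielding each element.
Step 2: Collected values: [5, 5, 8].
Therefore ans = [5, 5, 8].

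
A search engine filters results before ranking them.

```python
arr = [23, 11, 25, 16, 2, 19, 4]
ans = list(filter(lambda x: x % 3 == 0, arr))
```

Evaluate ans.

Step 1: Filter elements divisible by 3:
  23 % 3 = 2: removed
  11 % 3 = 2: removed
  25 % 3 = 1: removed
  16 % 3 = 1: removed
  2 % 3 = 2: removed
  19 % 3 = 1: removed
  4 % 3 = 1: removed
Therefore ans = [].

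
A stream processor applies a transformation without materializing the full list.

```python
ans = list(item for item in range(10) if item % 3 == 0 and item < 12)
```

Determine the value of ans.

Step 1: Filter range(10) where item % 3 == 0 and item < 12:
  item=0: both conditions met, included
  item=1: excluded (1 % 3 != 0)
  item=2: excluded (2 % 3 != 0)
  item=3: both conditions met, included
  item=4: excluded (4 % 3 != 0)
  item=5: excluded (5 % 3 != 0)
  item=6: both conditions met, included
  item=7: excluded (7 % 3 != 0)
  item=8: excluded (8 % 3 != 0)
  item=9: both conditions met, included
Therefore ans = [0, 3, 6, 9].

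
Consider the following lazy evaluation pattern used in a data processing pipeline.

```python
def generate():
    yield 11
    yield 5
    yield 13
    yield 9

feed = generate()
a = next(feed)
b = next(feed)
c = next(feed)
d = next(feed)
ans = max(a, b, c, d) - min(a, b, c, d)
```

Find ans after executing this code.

Step 1: Create generator and consume all values:
  a = next(feed) = 11
  b = next(feed) = 5
  c = next(feed) = 13
  d = next(feed) = 9
Step 2: max = 13, min = 5, ans = 13 - 5 = 8.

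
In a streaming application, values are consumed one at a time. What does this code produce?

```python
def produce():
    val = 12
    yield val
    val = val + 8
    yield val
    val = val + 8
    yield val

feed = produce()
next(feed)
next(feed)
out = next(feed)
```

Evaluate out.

Step 1: Trace through generator execution:
  Yield 1: val starts at 12, yield 12
  Yield 2: val = 12 + 8 = 20, yield 20
  Yield 3: val = 20 + 8 = 28, yield 28
Step 2: First next() gets 12, second next() gets the second value, third next() yields 28.
Therefore out = 28.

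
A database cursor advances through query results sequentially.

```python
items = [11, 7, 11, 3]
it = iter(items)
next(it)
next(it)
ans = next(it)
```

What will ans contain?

Step 1: Create iterator over [11, 7, 11, 3].
Step 2: next() consumes 11.
Step 3: next() consumes 7.
Step 4: next() returns 11.
Therefore ans = 11.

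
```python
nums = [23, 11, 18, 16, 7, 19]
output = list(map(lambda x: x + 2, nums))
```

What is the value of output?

Step 1: Apply lambda x: x + 2 to each element:
  23 -> 25
  11 -> 13
  18 -> 20
  16 -> 18
  7 -> 9
  19 -> 21
Therefore output = [25, 13, 20, 18, 9, 21].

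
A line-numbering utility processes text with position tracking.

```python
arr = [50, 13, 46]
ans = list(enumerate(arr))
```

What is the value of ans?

Step 1: enumerate pairs each element with its index:
  (0, 50)
  (1, 13)
  (2, 46)
Therefore ans = [(0, 50), (1, 13), (2, 46)].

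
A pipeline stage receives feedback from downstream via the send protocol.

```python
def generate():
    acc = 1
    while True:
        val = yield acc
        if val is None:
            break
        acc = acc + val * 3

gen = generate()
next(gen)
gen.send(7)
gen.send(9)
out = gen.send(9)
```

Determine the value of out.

Step 1: next() -> yield acc=1.
Step 2: send(7) -> val=7, acc = 1 + 7*3 = 22, yield 22.
Step 3: send(9) -> val=9, acc = 22 + 9*3 = 49, yield 49.
Step 4: send(9) -> val=9, acc = 49 + 9*3 = 76, yield 76.
Therefore out = 76.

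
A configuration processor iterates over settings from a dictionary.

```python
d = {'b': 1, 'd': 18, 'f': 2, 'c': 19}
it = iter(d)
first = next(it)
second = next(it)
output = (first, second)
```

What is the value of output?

Step 1: iter(d) iterates over keys: ['b', 'd', 'f', 'c'].
Step 2: first = next(it) = 'b', second = next(it) = 'd'.
Therefore output = ('b', 'd').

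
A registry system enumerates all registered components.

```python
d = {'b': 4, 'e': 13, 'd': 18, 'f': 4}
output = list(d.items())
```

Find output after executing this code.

Step 1: d.items() returns (key, value) pairs in insertion order.
Therefore output = [('b', 4), ('e', 13), ('d', 18), ('f', 4)].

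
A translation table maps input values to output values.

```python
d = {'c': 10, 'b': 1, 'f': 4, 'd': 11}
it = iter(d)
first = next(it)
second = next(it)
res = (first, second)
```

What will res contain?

Step 1: iter(d) iterates over keys: ['c', 'b', 'f', 'd'].
Step 2: first = next(it) = 'c', second = next(it) = 'b'.
Therefore res = ('c', 'b').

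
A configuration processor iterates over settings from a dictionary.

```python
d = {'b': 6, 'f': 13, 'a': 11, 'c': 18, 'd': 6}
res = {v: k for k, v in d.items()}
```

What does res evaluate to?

Step 1: Invert dict (swap keys and values):
  'b': 6 -> 6: 'b'
  'f': 13 -> 13: 'f'
  'a': 11 -> 11: 'a'
  'c': 18 -> 18: 'c'
  'd': 6 -> 6: 'd'
Therefore res = {6: 'd', 13: 'f', 11: 'a', 18: 'c'}.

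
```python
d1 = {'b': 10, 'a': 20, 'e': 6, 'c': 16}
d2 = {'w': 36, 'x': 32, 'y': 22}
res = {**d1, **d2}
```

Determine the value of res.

Step 1: Merge d1 and d2 (d2 values override on key conflicts).
Step 2: d1 has keys ['b', 'a', 'e', 'c'], d2 has keys ['w', 'x', 'y'].
Therefore res = {'b': 10, 'a': 20, 'e': 6, 'c': 16, 'w': 36, 'x': 32, 'y': 22}.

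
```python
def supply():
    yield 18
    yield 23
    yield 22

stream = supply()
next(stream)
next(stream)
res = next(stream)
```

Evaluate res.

Step 1: supply() creates a generator.
Step 2: next(stream) yields 18 (consumed and discarded).
Step 3: next(stream) yields 23 (consumed and discarded).
Step 4: next(stream) yields 22, assigned to res.
Therefore res = 22.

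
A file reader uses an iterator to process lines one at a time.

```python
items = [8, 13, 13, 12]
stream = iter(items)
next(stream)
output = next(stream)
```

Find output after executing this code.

Step 1: Create iterator over [8, 13, 13, 12].
Step 2: next() consumes 8.
Step 3: next() returns 13.
Therefore output = 13.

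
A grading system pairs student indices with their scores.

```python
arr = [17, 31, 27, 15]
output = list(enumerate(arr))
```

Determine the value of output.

Step 1: enumerate pairs each element with its index:
  (0, 17)
  (1, 31)
  (2, 27)
  (3, 15)
Therefore output = [(0, 17), (1, 31), (2, 27), (3, 15)].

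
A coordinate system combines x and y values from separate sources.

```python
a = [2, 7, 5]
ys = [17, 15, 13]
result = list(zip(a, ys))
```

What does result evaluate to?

Step 1: zip pairs elements at same index:
  Index 0: (2, 17)
  Index 1: (7, 15)
  Index 2: (5, 13)
Therefore result = [(2, 17), (7, 15), (5, 13)].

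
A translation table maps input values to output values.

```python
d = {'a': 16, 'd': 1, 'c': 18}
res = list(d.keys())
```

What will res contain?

Step 1: d.keys() returns the dictionary keys in insertion order.
Therefore res = ['a', 'd', 'c'].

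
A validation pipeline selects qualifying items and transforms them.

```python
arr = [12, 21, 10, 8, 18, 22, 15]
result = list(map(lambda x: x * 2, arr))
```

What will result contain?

Step 1: Apply lambda x: x * 2 to each element:
  12 -> 24
  21 -> 42
  10 -> 20
  8 -> 16
  18 -> 36
  22 -> 44
  15 -> 30
Therefore result = [24, 42, 20, 16, 36, 44, 30].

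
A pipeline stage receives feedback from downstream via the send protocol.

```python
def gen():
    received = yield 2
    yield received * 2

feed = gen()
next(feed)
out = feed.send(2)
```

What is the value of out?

Step 1: next(feed) advances to first yield, producing 2.
Step 2: send(2) resumes, received = 2.
Step 3: yield received * 2 = 2 * 2 = 4.
Therefore out = 4.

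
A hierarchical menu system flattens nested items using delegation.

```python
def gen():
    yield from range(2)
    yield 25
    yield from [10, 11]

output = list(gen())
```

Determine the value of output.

Step 1: Trace yields in order:
  yield 0
  yield 1
  yield 25
  yield 10
  yield 11
Therefore output = [0, 1, 25, 10, 11].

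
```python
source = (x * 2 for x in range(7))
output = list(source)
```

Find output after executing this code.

Step 1: For each x in range(7), compute x*2:
  x=0: 0*2 = 0
  x=1: 1*2 = 2
  x=2: 2*2 = 4
  x=3: 3*2 = 6
  x=4: 4*2 = 8
  x=5: 5*2 = 10
  x=6: 6*2 = 12
Therefore output = [0, 2, 4, 6, 8, 10, 12].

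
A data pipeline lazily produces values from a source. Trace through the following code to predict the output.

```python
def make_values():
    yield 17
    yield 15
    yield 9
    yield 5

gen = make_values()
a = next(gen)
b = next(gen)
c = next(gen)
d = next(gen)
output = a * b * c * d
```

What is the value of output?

Step 1: Create generator and consume all values:
  a = next(gen) = 17
  b = next(gen) = 15
  c = next(gen) = 9
  d = next(gen) = 5
Step 2: output = 17 * 15 * 9 * 5 = 11475.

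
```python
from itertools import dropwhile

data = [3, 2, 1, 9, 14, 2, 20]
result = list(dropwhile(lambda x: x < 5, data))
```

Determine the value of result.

Step 1: dropwhile drops elements while < 5:
  3 < 5: dropped
  2 < 5: dropped
  1 < 5: dropped
  9: kept (dropping stopped)
Step 2: Remaining elements kept regardless of condition.
Therefore result = [9, 14, 2, 20].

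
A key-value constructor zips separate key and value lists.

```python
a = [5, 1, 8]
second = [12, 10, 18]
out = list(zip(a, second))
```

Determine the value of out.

Step 1: zip pairs elements at same index:
  Index 0: (5, 12)
  Index 1: (1, 10)
  Index 2: (8, 18)
Therefore out = [(5, 12), (1, 10), (8, 18)].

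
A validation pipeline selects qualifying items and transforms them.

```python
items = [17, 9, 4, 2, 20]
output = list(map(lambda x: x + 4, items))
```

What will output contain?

Step 1: Apply lambda x: x + 4 to each element:
  17 -> 21
  9 -> 13
  4 -> 8
  2 -> 6
  20 -> 24
Therefore output = [21, 13, 8, 6, 24].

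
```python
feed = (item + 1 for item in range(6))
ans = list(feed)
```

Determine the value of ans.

Step 1: For each item in range(6), compute item+1:
  item=0: 0+1 = 1
  item=1: 1+1 = 2
  item=2: 2+1 = 3
  item=3: 3+1 = 4
  item=4: 4+1 = 5
  item=5: 5+1 = 6
Therefore ans = [1, 2, 3, 4, 5, 6].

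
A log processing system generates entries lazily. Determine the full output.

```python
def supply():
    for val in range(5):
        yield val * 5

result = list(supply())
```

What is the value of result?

Step 1: For each val in range(5), yield val * 5:
  val=0: yield 0 * 5 = 0
  val=1: yield 1 * 5 = 5
  val=2: yield 2 * 5 = 10
  val=3: yield 3 * 5 = 15
  val=4: yield 4 * 5 = 20
Therefore result = [0, 5, 10, 15, 20].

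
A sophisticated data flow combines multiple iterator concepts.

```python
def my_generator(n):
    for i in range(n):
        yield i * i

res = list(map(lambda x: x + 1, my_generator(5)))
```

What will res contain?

Step 1: my_generator(5) yields squares: [0, 1, 4, 9, 16].
Step 2: map adds 1 to each: [1, 2, 5, 10, 17].
Therefore res = [1, 2, 5, 10, 17].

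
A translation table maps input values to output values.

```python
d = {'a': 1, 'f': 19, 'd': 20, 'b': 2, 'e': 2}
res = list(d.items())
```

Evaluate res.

Step 1: d.items() returns (key, value) pairs in insertion order.
Therefore res = [('a', 1), ('f', 19), ('d', 20), ('b', 2), ('e', 2)].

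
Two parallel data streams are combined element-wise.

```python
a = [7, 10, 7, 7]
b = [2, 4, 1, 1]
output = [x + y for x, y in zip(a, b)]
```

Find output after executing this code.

Step 1: Add corresponding elements:
  7 + 2 = 9
  10 + 4 = 14
  7 + 1 = 8
  7 + 1 = 8
Therefore output = [9, 14, 8, 8].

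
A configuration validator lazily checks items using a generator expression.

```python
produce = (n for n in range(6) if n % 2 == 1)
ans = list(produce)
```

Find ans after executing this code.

Step 1: Filter range(6) keeping only odd values:
  n=0: even, excluded
  n=1: odd, included
  n=2: even, excluded
  n=3: odd, included
  n=4: even, excluded
  n=5: odd, included
Therefore ans = [1, 3, 5].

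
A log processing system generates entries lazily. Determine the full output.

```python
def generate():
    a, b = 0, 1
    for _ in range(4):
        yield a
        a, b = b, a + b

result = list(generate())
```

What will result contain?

Step 1: Fibonacci-like sequence starting with a=0, b=1:
  Iteration 1: yield a=0, then a,b = 1,1
  Iteration 2: yield a=1, then a,b = 1,2
  Iteration 3: yield a=1, then a,b = 2,3
  Iteration 4: yield a=2, then a,b = 3,5
Therefore result = [0, 1, 1, 2].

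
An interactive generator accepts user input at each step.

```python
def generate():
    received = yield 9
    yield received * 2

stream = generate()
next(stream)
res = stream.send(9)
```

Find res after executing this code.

Step 1: next(stream) advances to first yield, producing 9.
Step 2: send(9) resumes, received = 9.
Step 3: yield received * 2 = 9 * 2 = 18.
Therefore res = 18.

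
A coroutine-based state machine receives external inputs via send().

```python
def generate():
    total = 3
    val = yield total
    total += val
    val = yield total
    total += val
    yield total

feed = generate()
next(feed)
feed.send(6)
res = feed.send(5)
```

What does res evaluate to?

Step 1: next() -> yield total=3.
Step 2: send(6) -> val=6, total = 3+6 = 9, yield 9.
Step 3: send(5) -> val=5, total = 9+5 = 14, yield 14.
Therefore res = 14.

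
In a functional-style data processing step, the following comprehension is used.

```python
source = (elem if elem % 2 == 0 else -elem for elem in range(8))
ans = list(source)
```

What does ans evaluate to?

Step 1: For each elem in range(8), yield elem if even, else -elem:
  elem=0: even, yield 0
  elem=1: odd, yield -1
  elem=2: even, yield 2
  elem=3: odd, yield -3
  elem=4: even, yield 4
  elem=5: odd, yield -5
  elem=6: even, yield 6
  elem=7: odd, yield -7
Therefore ans = [0, -1, 2, -3, 4, -5, 6, -7].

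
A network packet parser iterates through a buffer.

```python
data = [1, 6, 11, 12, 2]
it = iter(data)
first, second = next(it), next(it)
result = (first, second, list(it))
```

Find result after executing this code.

Step 1: Create iterator over [1, 6, 11, 12, 2].
Step 2: first = 1, second = 6.
Step 3: Remaining elements: [11, 12, 2].
Therefore result = (1, 6, [11, 12, 2]).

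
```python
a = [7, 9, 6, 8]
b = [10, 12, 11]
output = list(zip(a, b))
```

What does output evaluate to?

Step 1: zip stops at shortest (len(a)=4, len(b)=3):
  Index 0: (7, 10)
  Index 1: (9, 12)
  Index 2: (6, 11)
Step 2: Last element of a (8) has no pair, dropped.
Therefore output = [(7, 10), (9, 12), (6, 11)].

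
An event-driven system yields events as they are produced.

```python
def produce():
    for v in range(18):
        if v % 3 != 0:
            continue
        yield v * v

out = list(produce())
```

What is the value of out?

Step 1: Only yield v**2 when v is divisible by 3:
  v=0: 0 % 3 == 0, yield 0**2 = 0
  v=3: 3 % 3 == 0, yield 3**2 = 9
  v=6: 6 % 3 == 0, yield 6**2 = 36
  v=9: 9 % 3 == 0, yield 9**2 = 81
  v=12: 12 % 3 == 0, yield 12**2 = 144
  v=15: 15 % 3 == 0, yield 15**2 = 225
Therefore out = [0, 9, 36, 81, 144, 225].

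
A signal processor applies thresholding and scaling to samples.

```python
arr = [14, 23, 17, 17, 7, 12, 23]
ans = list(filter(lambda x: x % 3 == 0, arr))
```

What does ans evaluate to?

Step 1: Filter elements divisible by 3:
  14 % 3 = 2: removed
  23 % 3 = 2: removed
  17 % 3 = 2: removed
  17 % 3 = 2: removed
  7 % 3 = 1: removed
  12 % 3 = 0: kept
  23 % 3 = 2: removed
Therefore ans = [12].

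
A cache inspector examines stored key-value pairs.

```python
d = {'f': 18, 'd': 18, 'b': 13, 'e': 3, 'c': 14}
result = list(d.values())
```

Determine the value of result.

Step 1: d.values() returns the dictionary values in insertion order.
Therefore result = [18, 18, 13, 3, 14].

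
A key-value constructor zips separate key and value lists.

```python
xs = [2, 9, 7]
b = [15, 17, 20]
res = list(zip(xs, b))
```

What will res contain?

Step 1: zip pairs elements at same index:
  Index 0: (2, 15)
  Index 1: (9, 17)
  Index 2: (7, 20)
Therefore res = [(2, 15), (9, 17), (7, 20)].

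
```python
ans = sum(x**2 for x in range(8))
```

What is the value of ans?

Step 1: Compute x**2 for each x in range(8):
  x=0: 0**2 = 0
  x=1: 1**2 = 1
  x=2: 2**2 = 4
  x=3: 3**2 = 9
  x=4: 4**2 = 16
  x=5: 5**2 = 25
  x=6: 6**2 = 36
  x=7: 7**2 = 49
Step 2: sum = 0 + 1 + 4 + 9 + 16 + 25 + 36 + 49 = 140.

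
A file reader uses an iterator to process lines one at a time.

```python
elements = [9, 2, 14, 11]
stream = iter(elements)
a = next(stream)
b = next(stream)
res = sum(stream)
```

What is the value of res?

Step 1: Create iterator over [9, 2, 14, 11].
Step 2: a = next() = 9, b = next() = 2.
Step 3: sum() of remaining [14, 11] = 25.
Therefore res = 25.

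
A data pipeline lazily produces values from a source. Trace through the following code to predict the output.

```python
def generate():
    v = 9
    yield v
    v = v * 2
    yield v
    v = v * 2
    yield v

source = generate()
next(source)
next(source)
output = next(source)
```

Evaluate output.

Step 1: Trace through generator execution:
  Yield 1: v starts at 9, yield 9
  Yield 2: v = 9 * 2 = 18, yield 18
  Yield 3: v = 18 * 2 = 36, yield 36
Step 2: First next() gets 9, second next() gets the second value, third next() yields 36.
Therefore output = 36.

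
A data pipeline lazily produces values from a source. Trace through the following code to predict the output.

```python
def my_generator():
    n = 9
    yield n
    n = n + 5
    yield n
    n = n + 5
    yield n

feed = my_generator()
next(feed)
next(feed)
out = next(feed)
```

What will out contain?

Step 1: Trace through generator execution:
  Yield 1: n starts at 9, yield 9
  Yield 2: n = 9 + 5 = 14, yield 14
  Yield 3: n = 14 + 5 = 19, yield 19
Step 2: First next() gets 9, second next() gets the second value, third next() yields 19.
Therefore out = 19.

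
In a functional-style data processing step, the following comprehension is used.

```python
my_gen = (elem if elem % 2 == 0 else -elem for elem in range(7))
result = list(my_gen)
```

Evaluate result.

Step 1: For each elem in range(7), yield elem if even, else -elem:
  elem=0: even, yield 0
  elem=1: odd, yield -1
  elem=2: even, yield 2
  elem=3: odd, yield -3
  elem=4: even, yield 4
  elem=5: odd, yield -5
  elem=6: even, yield 6
Therefore result = [0, -1, 2, -3, 4, -5, 6].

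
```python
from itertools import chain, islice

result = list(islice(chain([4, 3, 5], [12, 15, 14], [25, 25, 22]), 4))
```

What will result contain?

Step 1: chain([4, 3, 5], [12, 15, 14], [25, 25, 22]) = [4, 3, 5, 12, 15, 14, 25, 25, 22].
Step 2: islice takes first 4 elements: [4, 3, 5, 12].
Therefore result = [4, 3, 5, 12].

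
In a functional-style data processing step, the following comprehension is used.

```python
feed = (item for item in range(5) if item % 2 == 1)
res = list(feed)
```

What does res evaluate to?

Step 1: Filter range(5) keeping only odd values:
  item=0: even, excluded
  item=1: odd, included
  item=2: even, excluded
  item=3: odd, included
  item=4: even, excluded
Therefore res = [1, 3].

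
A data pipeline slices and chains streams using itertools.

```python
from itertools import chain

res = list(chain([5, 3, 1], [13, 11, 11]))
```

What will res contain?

Step 1: chain() concatenates iterables: [5, 3, 1] + [13, 11, 11].
Therefore res = [5, 3, 1, 13, 11, 11].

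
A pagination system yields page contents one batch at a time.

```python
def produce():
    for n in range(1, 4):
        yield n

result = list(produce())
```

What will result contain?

Step 1: The generator yields each value from range(1, 4).
Step 2: list() consumes all yields: [1, 2, 3].
Therefore result = [1, 2, 3].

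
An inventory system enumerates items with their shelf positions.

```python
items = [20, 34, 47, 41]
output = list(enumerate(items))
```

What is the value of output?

Step 1: enumerate pairs each element with its index:
  (0, 20)
  (1, 34)
  (2, 47)
  (3, 41)
Therefore output = [(0, 20), (1, 34), (2, 47), (3, 41)].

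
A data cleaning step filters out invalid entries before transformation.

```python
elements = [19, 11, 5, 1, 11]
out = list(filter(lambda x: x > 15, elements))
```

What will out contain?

Step 1: Filter elements > 15:
  19: kept
  11: removed
  5: removed
  1: removed
  11: removed
Therefore out = [19].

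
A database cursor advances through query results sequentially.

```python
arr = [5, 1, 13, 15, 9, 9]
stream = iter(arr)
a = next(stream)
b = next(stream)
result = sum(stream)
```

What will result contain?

Step 1: Create iterator over [5, 1, 13, 15, 9, 9].
Step 2: a = next() = 5, b = next() = 1.
Step 3: sum() of remaining [13, 15, 9, 9] = 46.
Therefore result = 46.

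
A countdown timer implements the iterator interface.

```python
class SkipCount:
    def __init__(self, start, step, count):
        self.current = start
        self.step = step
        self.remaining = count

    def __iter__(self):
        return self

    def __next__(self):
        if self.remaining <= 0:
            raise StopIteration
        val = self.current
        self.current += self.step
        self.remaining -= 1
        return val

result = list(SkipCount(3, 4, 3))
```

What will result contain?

Step 1: SkipCount starts at 3, increments by 4, for 3 steps:
  Yield 3, then current += 4
  Yield 7, then current += 4
  Yield 11, then current += 4
Therefore result = [3, 7, 11].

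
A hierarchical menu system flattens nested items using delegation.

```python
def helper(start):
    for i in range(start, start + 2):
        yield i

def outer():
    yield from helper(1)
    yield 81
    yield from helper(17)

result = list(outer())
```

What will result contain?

Step 1: outer() delegates to helper(1):
  yield 1
  yield 2
Step 2: yield 81
Step 3: Delegates to helper(17):
  yield 17
  yield 18
Therefore result = [1, 2, 81, 17, 18].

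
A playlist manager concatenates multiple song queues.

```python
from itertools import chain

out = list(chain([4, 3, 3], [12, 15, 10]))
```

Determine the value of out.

Step 1: chain() concatenates iterables: [4, 3, 3] + [12, 15, 10].
Therefore out = [4, 3, 3, 12, 15, 10].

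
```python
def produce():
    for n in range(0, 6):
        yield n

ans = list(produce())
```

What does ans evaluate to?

Step 1: The generator yields each value from range(0, 6).
Step 2: list() consumes all yields: [0, 1, 2, 3, 4, 5].
Therefore ans = [0, 1, 2, 3, 4, 5].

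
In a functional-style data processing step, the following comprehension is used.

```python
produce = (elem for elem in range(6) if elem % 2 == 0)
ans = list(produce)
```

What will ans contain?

Step 1: Filter range(6) keeping only even values:
  elem=0: even, included
  elem=1: odd, excluded
  elem=2: even, included
  elem=3: odd, excluded
  elem=4: even, included
  elem=5: odd, excluded
Therefore ans = [0, 2, 4].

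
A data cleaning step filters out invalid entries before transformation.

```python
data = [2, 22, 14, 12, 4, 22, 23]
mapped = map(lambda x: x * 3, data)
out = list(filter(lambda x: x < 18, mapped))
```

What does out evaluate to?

Step 1: Map x * 3:
  2 -> 6
  22 -> 66
  14 -> 42
  12 -> 36
  4 -> 12
  22 -> 66
  23 -> 69
Step 2: Filter for < 18:
  6: kept
  66: removed
  42: removed
  36: removed
  12: kept
  66: removed
  69: removed
Therefore out = [6, 12].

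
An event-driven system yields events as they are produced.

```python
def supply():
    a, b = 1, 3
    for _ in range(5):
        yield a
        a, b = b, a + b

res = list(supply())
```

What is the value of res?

Step 1: Fibonacci-like sequence starting with a=1, b=3:
  Iteration 1: yield a=1, then a,b = 3,4
  Iteration 2: yield a=3, then a,b = 4,7
  Iteration 3: yield a=4, then a,b = 7,11
  Iteration 4: yield a=7, then a,b = 11,18
  Iteration 5: yield a=11, then a,b = 18,29
Therefore res = [1, 3, 4, 7, 11].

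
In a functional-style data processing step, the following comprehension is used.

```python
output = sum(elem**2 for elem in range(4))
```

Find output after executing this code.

Step 1: Compute elem**2 for each elem in range(4):
  elem=0: 0**2 = 0
  elem=1: 1**2 = 1
  elem=2: 2**2 = 4
  elem=3: 3**2 = 9
Step 2: sum = 0 + 1 + 4 + 9 = 14.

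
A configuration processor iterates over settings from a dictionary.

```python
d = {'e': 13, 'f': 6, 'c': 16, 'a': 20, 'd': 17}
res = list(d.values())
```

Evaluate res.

Step 1: d.values() returns the dictionary values in insertion order.
Therefore res = [13, 6, 16, 20, 17].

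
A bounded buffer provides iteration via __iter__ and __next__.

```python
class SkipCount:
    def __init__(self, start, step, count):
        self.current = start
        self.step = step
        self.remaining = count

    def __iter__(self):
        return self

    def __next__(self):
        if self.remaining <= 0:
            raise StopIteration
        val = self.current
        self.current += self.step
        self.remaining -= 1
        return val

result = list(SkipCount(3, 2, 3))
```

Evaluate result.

Step 1: SkipCount starts at 3, increments by 2, for 3 steps:
  Yield 3, then current += 2
  Yield 5, then current += 2
  Yield 7, then current += 2
Therefore result = [3, 5, 7].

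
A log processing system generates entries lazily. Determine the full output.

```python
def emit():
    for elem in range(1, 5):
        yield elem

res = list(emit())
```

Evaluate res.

Step 1: The generator yields each value from range(1, 5).
Step 2: list() consumes all yields: [1, 2, 3, 4].
Therefore res = [1, 2, 3, 4].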